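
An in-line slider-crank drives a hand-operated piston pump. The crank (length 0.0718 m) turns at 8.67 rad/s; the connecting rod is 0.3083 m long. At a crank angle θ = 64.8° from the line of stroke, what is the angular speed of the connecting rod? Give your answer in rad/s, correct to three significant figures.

0.879

ω = 8.67 rad/s
The rod makes angle φ with the slider axis where L sinφ = r sinθ; differentiating, L cosφ·φ̇ = r ω cosθ.
L cosφ = √(L² − r² sin²θ) = 0.30138 m.
|ω_rod| = r ω |cosθ| / √(L² − r² sin²θ) = 0.0718·8.67·0.42578/0.30138 = 0.87946 rad/s.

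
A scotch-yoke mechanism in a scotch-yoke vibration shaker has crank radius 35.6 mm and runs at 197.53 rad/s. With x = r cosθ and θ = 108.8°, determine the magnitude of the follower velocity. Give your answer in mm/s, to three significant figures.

6660

ω = 197.5 rad/s
x = r cosθ ⇒ ẋ = −rω sinθ.
|v| = rω|sinθ| = 0.0356·197.5·|sin 108.8°| = 6.6569 m/s = 6656.9 mm/s.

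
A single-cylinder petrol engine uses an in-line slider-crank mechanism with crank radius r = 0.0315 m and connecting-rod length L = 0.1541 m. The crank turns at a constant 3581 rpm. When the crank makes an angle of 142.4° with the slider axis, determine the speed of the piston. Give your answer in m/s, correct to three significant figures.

6.03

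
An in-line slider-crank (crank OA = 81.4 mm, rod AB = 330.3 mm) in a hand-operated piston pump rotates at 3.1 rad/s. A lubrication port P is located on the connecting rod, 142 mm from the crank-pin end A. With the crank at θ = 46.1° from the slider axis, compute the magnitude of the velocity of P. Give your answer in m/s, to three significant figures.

ω = 3.1 rad/s.  Crank-pin speed |V_A| = rω = 0.25234 m/s, perpendicular to OA.
Rod angle: sinφ = −(r/L) sinθ ⇒ φ = -10.229°; ω_rod = −rω cosθ/√(L²−r²sin²θ) = -0.53829 rad/s.
V_P = V_A + ω_rod × AP, with AP = 0.142 m along the rod.
Components: V_Px = −rω sinθ − a·ω_rod·sinφ = -0.1954 m/s;  V_Py = rω cosθ + a·ω_rod·cosφ = +0.09975 m/s.
|V_P| = √(V_Px² + V_Py²) = 0.21939 m/s.

0.219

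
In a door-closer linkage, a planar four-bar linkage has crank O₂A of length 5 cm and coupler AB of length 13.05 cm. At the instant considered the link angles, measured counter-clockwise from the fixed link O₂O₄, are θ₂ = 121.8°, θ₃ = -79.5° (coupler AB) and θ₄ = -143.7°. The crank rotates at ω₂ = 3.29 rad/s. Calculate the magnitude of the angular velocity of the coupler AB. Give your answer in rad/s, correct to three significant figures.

ω₂ = 3.29 rad/s
Differentiating the loop-closure r₂e^{iθ₂}+r₃e^{iθ₃}=r₁+r₄e^{iθ₄} gives r₂ω₂e^{iθ₂}+r₃ω₃e^{iθ₃}=r₄ω₄e^{iθ₄}.
Eliminating the other unknown: ω₃ = r₂ω₂ sin(θ₄−θ₂) / [r₃ sin(θ₃−θ₄)].
Numerator sine = +0.99692; denominator sine = +0.90032.
Result = 0.05·3.29·(+0.99692) / (0.1305·(+0.90032)) = +1.3958 rad/s; magnitude 1.3958 rad/s.

1.40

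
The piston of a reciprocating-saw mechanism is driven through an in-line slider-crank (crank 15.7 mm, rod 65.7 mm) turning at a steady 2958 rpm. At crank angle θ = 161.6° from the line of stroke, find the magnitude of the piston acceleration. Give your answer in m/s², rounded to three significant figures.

ω = 2π·2958/60 = 309.8 rad/s
x(θ) = r cosθ + √(L² − r² sin²θ); with ω constant, a = ω²·d²x/dθ².
d²x/dθ² = −r cosθ − r²(cos2θ)/√u − r⁴ sin²2θ/(4u^{3/2}),  u = L² − r² sin²θ = 0.00429193 m².
Substituting r = 0.0157 m, L = 0.0657 m, θ = 161.6°: d²x/dθ² = +0.011865 m.
a = ω²·d²x/dθ² = (309.8)²·(+0.011865) = +1138.5 m/s²;  |a| = 1138.5 m/s².

1140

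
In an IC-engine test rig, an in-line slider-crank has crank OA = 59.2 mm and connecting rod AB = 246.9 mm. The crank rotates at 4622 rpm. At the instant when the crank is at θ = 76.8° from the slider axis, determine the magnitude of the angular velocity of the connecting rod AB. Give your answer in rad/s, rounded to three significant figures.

27.3

ω = 484 rad/s (converted from 4622 rpm).
The rod makes angle φ with the slider axis where L sinφ = r sinθ; differentiating, L cosφ·φ̇ = r ω cosθ.
L cosφ = √(L² − r² sin²θ) = 0.24008 m.
|ω_rod| = r ω |cosθ| / √(L² − r² sin²θ) = 0.0592·484·0.22835/0.24008 = 27.254 rad/s.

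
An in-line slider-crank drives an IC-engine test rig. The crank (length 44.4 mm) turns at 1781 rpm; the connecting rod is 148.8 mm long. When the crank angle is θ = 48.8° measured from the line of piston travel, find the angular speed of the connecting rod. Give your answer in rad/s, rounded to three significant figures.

ω = 186.5 rad/s (converted from 1781 rpm).
The rod makes angle φ with the slider axis where L sinφ = r sinθ; differentiating, L cosφ·φ̇ = r ω cosθ.
L cosφ = √(L² − r² sin²θ) = 0.145 m.
|ω_rod| = r ω |cosθ| / √(L² − r² sin²θ) = 0.0444·186.5·0.65869/0.145 = 37.617 rad/s.

37.6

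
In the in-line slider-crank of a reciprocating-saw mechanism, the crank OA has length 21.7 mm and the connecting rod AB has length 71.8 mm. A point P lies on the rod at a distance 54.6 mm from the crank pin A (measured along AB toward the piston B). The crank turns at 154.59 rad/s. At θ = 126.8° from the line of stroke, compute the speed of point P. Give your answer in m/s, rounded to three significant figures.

ω = 154.6 rad/s.  Crank-pin speed |V_A| = rω = 3.3546 m/s, perpendicular to OA.
Rod angle: sinφ = −(r/L) sinθ ⇒ φ = -14.005°; ω_rod = −rω cosθ/√(L²−r²sin²θ) = +28.845 rad/s.
V_P = V_A + ω_rod × AP, with AP = 0.0546 m along the rod.
Components: V_Px = −rω sinθ − a·ω_rod·sinφ = -2.305 m/s;  V_Py = rω cosθ + a·ω_rod·cosφ = -0.48138 m/s.
|V_P| = √(V_Px² + V_Py²) = 2.3547 m/s.

2.35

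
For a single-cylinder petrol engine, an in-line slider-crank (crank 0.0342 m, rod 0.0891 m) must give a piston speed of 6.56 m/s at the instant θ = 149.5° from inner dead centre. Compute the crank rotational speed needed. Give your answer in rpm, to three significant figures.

5440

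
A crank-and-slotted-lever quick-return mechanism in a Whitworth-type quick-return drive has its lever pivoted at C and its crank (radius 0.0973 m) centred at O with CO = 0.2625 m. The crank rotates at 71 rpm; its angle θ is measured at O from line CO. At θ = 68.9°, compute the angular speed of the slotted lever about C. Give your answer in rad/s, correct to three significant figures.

ω = 7.435 rad/s (from 71 rpm).
Crank pin A relative to C: A = (d + r cosθ, r sinθ); lever angle φ = atan2(r sinθ, d + r cosθ).
Differentiating tanφ: φ̇ = rω(d cosθ + r)/(d² + r² + 2dr cosθ).
d² + r² + 2dr cosθ = |CA|² = 0.0967631 m²;  d cosθ + r = +0.1918 m.
|ω_lever| = |0.0973·7.435·+0.1918| / 0.0967631 = 1.434 rad/s.

1.43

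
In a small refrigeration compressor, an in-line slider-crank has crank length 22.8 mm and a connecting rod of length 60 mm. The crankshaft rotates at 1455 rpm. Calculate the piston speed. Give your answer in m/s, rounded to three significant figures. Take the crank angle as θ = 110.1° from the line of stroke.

2.81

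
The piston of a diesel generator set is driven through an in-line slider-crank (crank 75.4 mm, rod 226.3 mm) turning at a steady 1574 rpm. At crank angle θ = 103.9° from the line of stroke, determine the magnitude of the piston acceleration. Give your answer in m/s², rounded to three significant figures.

ω = 2π·1574/60 = 164.8 rad/s
x(θ) = r cosθ + √(L² − r² sin²θ); with ω constant, a = ω²·d²x/dθ².
d²x/dθ² = −r cosθ − r²(cos2θ)/√u − r⁴ sin²2θ/(4u^{3/2}),  u = L² − r² sin²θ = 0.0458546 m².
Substituting r = 0.0754 m, L = 0.2263 m, θ = 103.9°: d²x/dθ² = +0.041419 m.
a = ω²·d²x/dθ² = (164.8)²·(+0.041419) = +1125.3 m/s²;  |a| = 1125.3 m/s².

1130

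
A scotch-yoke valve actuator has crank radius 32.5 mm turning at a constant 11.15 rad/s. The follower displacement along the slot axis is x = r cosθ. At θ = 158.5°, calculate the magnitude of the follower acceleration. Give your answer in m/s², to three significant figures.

3.76

ω = 11.15 rad/s
x = r cosθ ⇒ ẍ = −rω² cosθ (ω constant).
|a| = rω²|cosθ| = 0.0325·(11.15)²·|cos 158.5°| = 3.7593 m/s².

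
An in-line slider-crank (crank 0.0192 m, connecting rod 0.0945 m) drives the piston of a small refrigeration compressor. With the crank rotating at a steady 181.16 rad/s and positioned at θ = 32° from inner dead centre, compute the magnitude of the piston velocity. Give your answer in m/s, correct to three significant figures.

ω = 181.2 rad/s
For an in-line slider-crank, x = r cosθ + √(L² − r² sin²θ), so v = −rω sinθ·[1 + r cosθ/√(L² − r² sin²θ)].
With r = 0.0192 m, L = 0.0945 m, θ = 32°: √(L² − r² sin²θ) = 0.093951 m.
v = −0.0192·181.2·0.52992·[1 + 0.0192·0.84805/0.093951] = -2.1626 m/s.
|v| = 2.1626 m/s.

2.16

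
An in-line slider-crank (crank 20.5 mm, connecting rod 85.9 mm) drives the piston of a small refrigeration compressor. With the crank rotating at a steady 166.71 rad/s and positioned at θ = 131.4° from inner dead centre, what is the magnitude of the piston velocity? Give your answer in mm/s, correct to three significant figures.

ω = 166.7 rad/s
For an in-line slider-crank, x = r cosθ + √(L² − r² sin²θ), so v = −rω sinθ·[1 + r cosθ/√(L² − r² sin²θ)].
With r = 0.0205 m, L = 0.0859 m, θ = 131.4°: √(L² − r² sin²θ) = 0.084512 m.
v = −0.0205·166.7·0.75011·[1 + 0.0205·-0.66131/0.084512] = -2.1523 m/s.
|v| = 2.1523 m/s = 2152.3 mm/s.

2150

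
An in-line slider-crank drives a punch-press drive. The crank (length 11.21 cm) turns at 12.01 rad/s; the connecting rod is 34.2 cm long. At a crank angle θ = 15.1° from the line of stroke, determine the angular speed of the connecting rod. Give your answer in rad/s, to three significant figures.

3.81

ω = 12.01 rad/s
The rod makes angle φ with the slider axis where L sinφ = r sinθ; differentiating, L cosφ·φ̇ = r ω cosθ.
L cosφ = √(L² − r² sin²θ) = 0.34075 m.
|ω_rod| = r ω |cosθ| / √(L² − r² sin²θ) = 0.1121·12.01·0.96547/0.34075 = 3.8146 rad/s.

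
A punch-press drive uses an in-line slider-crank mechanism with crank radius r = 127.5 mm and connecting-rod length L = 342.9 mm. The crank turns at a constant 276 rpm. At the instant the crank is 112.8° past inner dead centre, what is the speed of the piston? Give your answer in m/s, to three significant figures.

2.88

ω = 2π·276/60 = 28.9 rad/s
For an in-line slider-crank, x = r cosθ + √(L² − r² sin²θ), so v = −rω sinθ·[1 + r cosθ/√(L² − r² sin²θ)].
With r = 0.1275 m, L = 0.3429 m, θ = 112.8°: √(L² − r² sin²θ) = 0.32213 m.
v = −0.1275·28.9·0.92186·[1 + 0.1275·-0.38752/0.32213] = -2.8761 m/s.
|v| = 2.8761 m/s.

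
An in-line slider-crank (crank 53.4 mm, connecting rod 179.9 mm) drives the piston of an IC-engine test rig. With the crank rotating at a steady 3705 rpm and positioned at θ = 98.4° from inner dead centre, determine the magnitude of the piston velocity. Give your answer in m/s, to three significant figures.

ω = 2π·3705/60 = 388 rad/s
For an in-line slider-crank, x = r cosθ + √(L² − r² sin²θ), so v = −rω sinθ·[1 + r cosθ/√(L² − r² sin²θ)].
With r = 0.0534 m, L = 0.1799 m, θ = 98.4°: √(L² − r² sin²θ) = 0.17197 m.
v = −0.0534·388·0.98927·[1 + 0.0534·-0.14608/0.17197] = -19.566 m/s.
|v| = 19.566 m/s.

19.6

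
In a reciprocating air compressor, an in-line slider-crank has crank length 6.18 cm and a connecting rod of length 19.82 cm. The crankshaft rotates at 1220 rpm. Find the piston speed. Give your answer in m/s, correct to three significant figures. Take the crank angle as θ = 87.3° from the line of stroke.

ω = 2π·1220/60 = 127.8 rad/s
For an in-line slider-crank, x = r cosθ + √(L² − r² sin²θ), so v = −rω sinθ·[1 + r cosθ/√(L² − r² sin²θ)].
With r = 0.0618 m, L = 0.1982 m, θ = 87.3°: √(L² − r² sin²θ) = 0.18834 m.
v = −0.0618·127.8·0.99889·[1 + 0.0618·0.04711/0.18834] = -8.0086 m/s.
|v| = 8.0086 m/s.

8.01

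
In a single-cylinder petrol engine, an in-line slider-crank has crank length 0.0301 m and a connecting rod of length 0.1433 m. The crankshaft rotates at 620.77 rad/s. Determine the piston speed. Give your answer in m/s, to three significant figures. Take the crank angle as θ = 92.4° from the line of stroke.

ω = 620.8 rad/s
For an in-line slider-crank, x = r cosθ + √(L² − r² sin²θ), so v = −rω sinθ·[1 + r cosθ/√(L² − r² sin²θ)].
With r = 0.0301 m, L = 0.1433 m, θ = 92.4°: √(L² − r² sin²θ) = 0.14011 m.
v = −0.0301·620.8·0.99912·[1 + 0.0301·-0.04188/0.14011] = -18.501 m/s.
|v| = 18.501 m/s.

18.5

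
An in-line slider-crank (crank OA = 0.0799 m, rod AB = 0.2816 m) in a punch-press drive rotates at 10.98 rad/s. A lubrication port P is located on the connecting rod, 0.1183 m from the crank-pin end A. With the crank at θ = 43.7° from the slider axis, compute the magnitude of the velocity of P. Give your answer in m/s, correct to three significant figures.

0.755

ω = 10.98 rad/s.  Crank-pin speed |V_A| = rω = 0.8773 m/s, perpendicular to OA.
Rod angle: sinφ = −(r/L) sinθ ⇒ φ = -11.305°; ω_rod = −rω cosθ/√(L²−r²sin²θ) = -2.2969 rad/s.
V_P = V_A + ω_rod × AP, with AP = 0.1183 m along the rod.
Components: V_Px = −rω sinθ − a·ω_rod·sinφ = -0.65938 m/s;  V_Py = rω cosθ + a·ω_rod·cosφ = +0.36781 m/s.
|V_P| = √(V_Px² + V_Py²) = 0.75502 m/s.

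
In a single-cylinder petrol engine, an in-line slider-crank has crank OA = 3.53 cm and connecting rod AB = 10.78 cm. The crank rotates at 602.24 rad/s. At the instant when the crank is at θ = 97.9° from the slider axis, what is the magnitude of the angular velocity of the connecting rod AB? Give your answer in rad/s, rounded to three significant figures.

28.7

ω = 602.2 rad/s
The rod makes angle φ with the slider axis where L sinφ = r sinθ; differentiating, L cosφ·φ̇ = r ω cosθ.
L cosφ = √(L² − r² sin²θ) = 0.10197 m.
|ω_rod| = r ω |cosθ| / √(L² − r² sin²θ) = 0.0353·602.2·0.13744/0.10197 = 28.654 rad/s.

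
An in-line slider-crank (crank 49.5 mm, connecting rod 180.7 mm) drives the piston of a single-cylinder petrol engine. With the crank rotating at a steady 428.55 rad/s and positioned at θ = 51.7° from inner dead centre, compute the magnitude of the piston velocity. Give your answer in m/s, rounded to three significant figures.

19.5

ω = 428.6 rad/s
For an in-line slider-crank, x = r cosθ + √(L² − r² sin²θ), so v = −rω sinθ·[1 + r cosθ/√(L² − r² sin²θ)].
With r = 0.0495 m, L = 0.1807 m, θ = 51.7°: √(L² − r² sin²θ) = 0.17648 m.
v = −0.0495·428.6·0.78478·[1 + 0.0495·0.61978/0.17648] = -19.542 m/s.
|v| = 19.542 m/s.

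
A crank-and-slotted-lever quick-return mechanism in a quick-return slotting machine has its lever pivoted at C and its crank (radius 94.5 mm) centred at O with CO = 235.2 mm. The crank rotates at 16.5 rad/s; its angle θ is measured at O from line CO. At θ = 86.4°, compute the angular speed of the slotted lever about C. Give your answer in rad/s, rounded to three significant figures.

ω = 16.5 rad/s
Crank pin A relative to C: A = (d + r cosθ, r sinθ); lever angle φ = atan2(r sinθ, d + r cosθ).
Differentiating tanφ: φ̇ = rω(d cosθ + r)/(d² + r² + 2dr cosθ).
d² + r² + 2dr cosθ = |CA|² = 0.0670405 m²;  d cosθ + r = +0.10927 m.
|ω_lever| = |0.0945·16.5·+0.10927| / 0.0670405 = 2.5414 rad/s.

2.54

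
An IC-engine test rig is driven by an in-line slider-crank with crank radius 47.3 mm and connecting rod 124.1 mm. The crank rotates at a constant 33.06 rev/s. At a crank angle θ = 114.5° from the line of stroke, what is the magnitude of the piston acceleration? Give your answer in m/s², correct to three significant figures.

ω = 2π·33.1 = 207.7 rad/s
x(θ) = r cosθ + √(L² − r² sin²θ); with ω constant, a = ω²·d²x/dθ².
d²x/dθ² = −r cosθ − r²(cos2θ)/√u − r⁴ sin²2θ/(4u^{3/2}),  u = L² − r² sin²θ = 0.0135483 m².
Substituting r = 0.0473 m, L = 0.1241 m, θ = 114.5°: d²x/dθ² = +0.031773 m.
a = ω²·d²x/dθ² = (207.7)²·(+0.031773) = +1371 m/s²;  |a| = 1371 m/s².

1370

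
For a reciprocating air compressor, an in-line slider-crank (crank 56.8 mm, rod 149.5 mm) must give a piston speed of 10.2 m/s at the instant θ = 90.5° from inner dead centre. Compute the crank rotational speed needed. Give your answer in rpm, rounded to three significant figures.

1720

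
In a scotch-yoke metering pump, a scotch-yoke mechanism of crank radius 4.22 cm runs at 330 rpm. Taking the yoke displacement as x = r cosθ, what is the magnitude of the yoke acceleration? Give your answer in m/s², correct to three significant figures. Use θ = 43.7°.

36.4

ω = 34.56 rad/s (from 330 rpm).
x = r cosθ ⇒ ẍ = −rω² cosθ (ω constant).
|a| = rω²|cosθ| = 0.0422·(34.56)²·|cos 43.7°| = 36.435 m/s².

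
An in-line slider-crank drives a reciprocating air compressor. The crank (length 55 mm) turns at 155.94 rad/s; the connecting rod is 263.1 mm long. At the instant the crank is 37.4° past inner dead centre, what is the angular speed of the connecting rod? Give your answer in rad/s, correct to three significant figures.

ω = 155.9 rad/s
The rod makes angle φ with the slider axis where L sinφ = r sinθ; differentiating, L cosφ·φ̇ = r ω cosθ.
L cosφ = √(L² − r² sin²θ) = 0.26097 m.
|ω_rod| = r ω |cosθ| / √(L² − r² sin²θ) = 0.055·155.9·0.79441/0.26097 = 26.108 rad/s.

26.1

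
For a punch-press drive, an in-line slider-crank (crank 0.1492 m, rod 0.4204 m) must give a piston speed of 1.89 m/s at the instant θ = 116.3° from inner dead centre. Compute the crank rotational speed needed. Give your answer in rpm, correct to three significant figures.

162

For an in-line slider-crank, |v_piston| = rω|sinθ|·[1 + r cosθ/√(L² − r² sin²θ)].
With r = 0.1492 m, L = 0.4204 m, θ = 116.3°: the bracketed kinematic factor |dx/dθ| = 0.11157 m.
ω = v/|dx/dθ| = 1.89/0.11157 = 16.94 rad/s.
N = 60ω/(2π) = 161.76 rpm.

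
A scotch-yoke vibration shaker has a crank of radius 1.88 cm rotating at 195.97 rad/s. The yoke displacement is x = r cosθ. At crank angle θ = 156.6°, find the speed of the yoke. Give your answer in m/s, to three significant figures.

ω = 196 rad/s
x = r cosθ ⇒ ẋ = −rω sinθ.
|v| = rω|sinθ| = 0.0188·196·|sin 156.6°| = 1.4632 m/s.

1.46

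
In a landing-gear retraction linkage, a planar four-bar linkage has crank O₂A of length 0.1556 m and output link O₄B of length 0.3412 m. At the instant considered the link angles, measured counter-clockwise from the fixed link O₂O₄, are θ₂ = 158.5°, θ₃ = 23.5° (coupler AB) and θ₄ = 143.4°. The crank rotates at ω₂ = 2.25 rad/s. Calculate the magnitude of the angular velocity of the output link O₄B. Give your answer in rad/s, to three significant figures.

ω₂ = 2.25 rad/s
Differentiating the loop-closure r₂e^{iθ₂}+r₃e^{iθ₃}=r₁+r₄e^{iθ₄} gives r₂ω₂e^{iθ₂}+r₃ω₃e^{iθ₃}=r₄ω₄e^{iθ₄}.
Eliminating the other unknown: ω₄ = r₂ω₂ sin(θ₂−θ₃) / [r₄ sin(θ₄−θ₃)].
Numerator sine = +0.70711; denominator sine = +0.86690.
Result = 0.1556·2.25·(+0.70711) / (0.3412·(+0.86690)) = +0.83695 rad/s; magnitude 0.83695 rad/s.

0.837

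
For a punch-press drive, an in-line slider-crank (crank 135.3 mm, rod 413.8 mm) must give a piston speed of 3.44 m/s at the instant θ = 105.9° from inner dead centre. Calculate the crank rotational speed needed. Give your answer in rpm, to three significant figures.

279

For an in-line slider-crank, |v_piston| = rω|sinθ|·[1 + r cosθ/√(L² − r² sin²θ)].
With r = 0.1353 m, L = 0.4138 m, θ = 105.9°: the bracketed kinematic factor |dx/dθ| = 0.11784 m.
ω = v/|dx/dθ| = 3.44/0.11784 = 29.191 rad/s.
N = 60ω/(2π) = 278.75 rpm.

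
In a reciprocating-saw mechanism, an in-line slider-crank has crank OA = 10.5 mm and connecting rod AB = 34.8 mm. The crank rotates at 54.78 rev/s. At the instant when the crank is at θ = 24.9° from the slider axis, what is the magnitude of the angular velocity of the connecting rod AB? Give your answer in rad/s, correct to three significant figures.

95.0

ω = 344.2 rad/s (converted from 54.78 rev/s).
The rod makes angle φ with the slider axis where L sinφ = r sinθ; differentiating, L cosφ·φ̇ = r ω cosθ.
L cosφ = √(L² − r² sin²θ) = 0.034518 m.
|ω_rod| = r ω |cosθ| / √(L² − r² sin²θ) = 0.0105·344.2·0.90704/0.034518 = 94.967 rad/s.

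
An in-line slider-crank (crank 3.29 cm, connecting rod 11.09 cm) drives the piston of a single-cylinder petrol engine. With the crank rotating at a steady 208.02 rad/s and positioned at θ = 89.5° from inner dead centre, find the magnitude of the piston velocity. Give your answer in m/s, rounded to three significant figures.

6.86

ω = 208 rad/s
For an in-line slider-crank, x = r cosθ + √(L² − r² sin²θ), so v = −rω sinθ·[1 + r cosθ/√(L² − r² sin²θ)].
With r = 0.0329 m, L = 0.1109 m, θ = 89.5°: √(L² − r² sin²θ) = 0.10591 m.
v = −0.0329·208·0.99996·[1 + 0.0329·0.00873/0.10591] = -6.8621 m/s.
|v| = 6.8621 m/s.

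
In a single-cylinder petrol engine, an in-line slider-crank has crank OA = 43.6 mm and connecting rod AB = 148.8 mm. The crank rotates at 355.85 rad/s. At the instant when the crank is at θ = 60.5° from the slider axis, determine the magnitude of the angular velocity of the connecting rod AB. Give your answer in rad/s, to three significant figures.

53.1

ω = 355.9 rad/s
The rod makes angle φ with the slider axis where L sinφ = r sinθ; differentiating, L cosφ·φ̇ = r ω cosθ.
L cosφ = √(L² − r² sin²θ) = 0.14388 m.
|ω_rod| = r ω |cosθ| / √(L² − r² sin²θ) = 0.0436·355.9·0.49242/0.14388 = 53.1 rad/s.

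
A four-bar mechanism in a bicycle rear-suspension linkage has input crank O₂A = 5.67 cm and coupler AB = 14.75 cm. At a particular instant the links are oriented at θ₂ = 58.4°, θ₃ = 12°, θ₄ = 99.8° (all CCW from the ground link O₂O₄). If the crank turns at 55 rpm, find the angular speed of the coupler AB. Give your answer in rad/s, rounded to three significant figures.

1.47

ω₂ = 5.76 rad/s (from 55 rpm).
Differentiating the loop-closure r₂e^{iθ₂}+r₃e^{iθ₃}=r₁+r₄e^{iθ₄} gives r₂ω₂e^{iθ₂}+r₃ω₃e^{iθ₃}=r₄ω₄e^{iθ₄}.
Eliminating the other unknown: ω₃ = r₂ω₂ sin(θ₄−θ₂) / [r₃ sin(θ₃−θ₄)].
Numerator sine = +0.66131; denominator sine = -0.99926.
Result = 0.0567·5.76·(+0.66131) / (0.1475·(-0.99926)) = -1.4652 rad/s; magnitude 1.4652 rad/s.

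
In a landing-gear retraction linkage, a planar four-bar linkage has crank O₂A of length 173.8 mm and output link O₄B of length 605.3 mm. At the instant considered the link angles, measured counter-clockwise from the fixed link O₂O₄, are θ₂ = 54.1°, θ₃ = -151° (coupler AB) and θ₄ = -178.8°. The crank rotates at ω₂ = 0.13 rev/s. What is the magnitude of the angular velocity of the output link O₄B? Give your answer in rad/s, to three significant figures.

0.213

ω₂ = 0.8168 rad/s (from 0.13 rev/s).
Differentiating the loop-closure r₂e^{iθ₂}+r₃e^{iθ₃}=r₁+r₄e^{iθ₄} gives r₂ω₂e^{iθ₂}+r₃ω₃e^{iθ₃}=r₄ω₄e^{iθ₄}.
Eliminating the other unknown: ω₄ = r₂ω₂ sin(θ₂−θ₃) / [r₄ sin(θ₄−θ₃)].
Numerator sine = -0.42420; denominator sine = -0.46639.
Result = 0.1738·0.8168·(-0.42420) / (0.6053·(-0.46639)) = +0.21332 rad/s; magnitude 0.21332 rad/s.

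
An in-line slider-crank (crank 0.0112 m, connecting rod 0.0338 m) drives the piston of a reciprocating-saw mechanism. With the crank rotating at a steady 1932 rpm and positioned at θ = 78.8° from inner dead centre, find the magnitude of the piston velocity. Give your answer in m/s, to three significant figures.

ω = 2π·1932/60 = 202.3 rad/s
For an in-line slider-crank, x = r cosθ + √(L² − r² sin²θ), so v = −rω sinθ·[1 + r cosθ/√(L² − r² sin²θ)].
With r = 0.0112 m, L = 0.0338 m, θ = 78.8°: √(L² − r² sin²θ) = 0.031965 m.
v = −0.0112·202.3·0.98096·[1 + 0.0112·0.19423/0.031965] = -2.3741 m/s.
|v| = 2.3741 m/s.

2.37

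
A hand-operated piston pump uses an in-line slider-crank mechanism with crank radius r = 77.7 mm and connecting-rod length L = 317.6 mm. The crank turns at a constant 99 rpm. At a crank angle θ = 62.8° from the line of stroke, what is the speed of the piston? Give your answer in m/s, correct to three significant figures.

0.799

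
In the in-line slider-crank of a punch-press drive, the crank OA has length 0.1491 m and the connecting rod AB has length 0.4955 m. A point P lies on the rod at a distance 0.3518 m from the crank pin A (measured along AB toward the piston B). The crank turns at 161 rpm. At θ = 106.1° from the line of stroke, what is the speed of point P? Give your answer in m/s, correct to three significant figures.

ω = 16.86 rad/s.  Crank-pin speed |V_A| = rω = 2.5138 m/s, perpendicular to OA.
Rod angle: sinφ = −(r/L) sinθ ⇒ φ = -16.804°; ω_rod = −rω cosθ/√(L²−r²sin²θ) = +1.4697 rad/s.
V_P = V_A + ω_rod × AP, with AP = 0.3518 m along the rod.
Components: V_Px = −rω sinθ − a·ω_rod·sinφ = -2.2657 m/s;  V_Py = rω cosθ + a·ω_rod·cosφ = -0.20217 m/s.
|V_P| = √(V_Px² + V_Py²) = 2.2747 m/s.

2.27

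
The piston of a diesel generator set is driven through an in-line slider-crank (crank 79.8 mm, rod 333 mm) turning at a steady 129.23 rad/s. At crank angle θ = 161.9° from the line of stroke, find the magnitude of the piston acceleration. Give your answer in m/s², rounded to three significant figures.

ω = 129.2 rad/s
x(θ) = r cosθ + √(L² − r² sin²θ); with ω constant, a = ω²·d²x/dθ².
d²x/dθ² = −r cosθ − r²(cos2θ)/√u − r⁴ sin²2θ/(4u^{3/2}),  u = L² − r² sin²θ = 0.110274 m².
Substituting r = 0.0798 m, L = 0.333 m, θ = 161.9°: d²x/dθ² = +0.06028 m.
a = ω²·d²x/dθ² = (129.2)²·(+0.06028) = +1006.7 m/s²;  |a| = 1006.7 m/s².

1010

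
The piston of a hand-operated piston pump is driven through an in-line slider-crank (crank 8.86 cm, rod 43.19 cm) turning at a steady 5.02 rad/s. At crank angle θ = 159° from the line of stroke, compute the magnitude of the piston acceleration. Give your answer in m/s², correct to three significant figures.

ω = 5.02 rad/s
x(θ) = r cosθ + √(L² − r² sin²θ); with ω constant, a = ω²·d²x/dθ².
d²x/dθ² = −r cosθ − r²(cos2θ)/√u − r⁴ sin²2θ/(4u^{3/2}),  u = L² − r² sin²θ = 0.185529 m².
Substituting r = 0.0886 m, L = 0.4319 m, θ = 159°: d²x/dθ² = +0.069085 m.
a = ω²·d²x/dθ² = (5.02)²·(+0.069085) = +1.741 m/s²;  |a| = 1.741 m/s².

1.74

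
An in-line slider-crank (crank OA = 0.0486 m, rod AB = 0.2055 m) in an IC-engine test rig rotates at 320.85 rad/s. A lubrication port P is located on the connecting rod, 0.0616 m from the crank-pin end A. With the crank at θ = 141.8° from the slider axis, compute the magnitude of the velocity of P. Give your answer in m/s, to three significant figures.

12.5

ω = 320.9 rad/s.  Crank-pin speed |V_A| = rω = 15.593 m/s, perpendicular to OA.
Rod angle: sinφ = −(r/L) sinθ ⇒ φ = -8.410°; ω_rod = −rω cosθ/√(L²−r²sin²θ) = +60.279 rad/s.
V_P = V_A + ω_rod × AP, with AP = 0.0616 m along the rod.
Components: V_Px = −rω sinθ − a·ω_rod·sinφ = -9.1 m/s;  V_Py = rω cosθ + a·ω_rod·cosφ = -8.5809 m/s.
|V_P| = √(V_Px² + V_Py²) = 12.508 m/s.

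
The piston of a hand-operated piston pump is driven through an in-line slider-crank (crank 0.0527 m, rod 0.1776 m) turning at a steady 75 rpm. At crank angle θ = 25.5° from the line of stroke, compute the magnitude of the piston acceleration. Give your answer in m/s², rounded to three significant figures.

3.56

ω = 2π·75/60 = 7.854 rad/s
x(θ) = r cosθ + √(L² − r² sin²θ); with ω constant, a = ω²·d²x/dθ².
d²x/dθ² = −r cosθ − r²(cos2θ)/√u − r⁴ sin²2θ/(4u^{3/2}),  u = L² − r² sin²θ = 0.031027 m².
Substituting r = 0.0527 m, L = 0.1776 m, θ = 25.5°: d²x/dθ² = -0.057702 m.
a = ω²·d²x/dθ² = (7.854)²·(-0.057702) = -3.5593 m/s²;  |a| = 3.5593 m/s².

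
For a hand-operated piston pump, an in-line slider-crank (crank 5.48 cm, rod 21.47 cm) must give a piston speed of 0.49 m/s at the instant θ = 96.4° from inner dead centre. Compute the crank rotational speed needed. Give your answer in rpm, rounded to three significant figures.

For an in-line slider-crank, |v_piston| = rω|sinθ|·[1 + r cosθ/√(L² − r² sin²θ)].
With r = 0.0548 m, L = 0.2147 m, θ = 96.4°: the bracketed kinematic factor |dx/dθ| = 0.052857 m.
ω = v/|dx/dθ| = 0.49/0.052857 = 9.2704 rad/s.
N = 60ω/(2π) = 88.525 rpm.

88.5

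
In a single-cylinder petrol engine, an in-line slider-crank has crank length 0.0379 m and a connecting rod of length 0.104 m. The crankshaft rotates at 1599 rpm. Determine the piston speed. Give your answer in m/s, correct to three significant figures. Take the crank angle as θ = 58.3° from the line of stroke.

ω = 2π·1599/60 = 167.4 rad/s
For an in-line slider-crank, x = r cosθ + √(L² − r² sin²θ), so v = −rω sinθ·[1 + r cosθ/√(L² − r² sin²θ)].
With r = 0.0379 m, L = 0.104 m, θ = 58.3°: √(L² − r² sin²θ) = 0.098875 m.
v = −0.0379·167.4·0.85081·[1 + 0.0379·0.52547/0.098875] = -6.487 m/s.
|v| = 6.487 m/s.

6.49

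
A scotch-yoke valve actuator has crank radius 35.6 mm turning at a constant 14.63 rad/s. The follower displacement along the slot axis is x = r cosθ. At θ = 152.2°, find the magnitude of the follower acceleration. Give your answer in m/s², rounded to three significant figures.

ω = 14.63 rad/s
x = r cosθ ⇒ ẍ = −rω² cosθ (ω constant).
|a| = rω²|cosθ| = 0.0356·(14.63)²·|cos 152.2°| = 6.7403 m/s².

6.74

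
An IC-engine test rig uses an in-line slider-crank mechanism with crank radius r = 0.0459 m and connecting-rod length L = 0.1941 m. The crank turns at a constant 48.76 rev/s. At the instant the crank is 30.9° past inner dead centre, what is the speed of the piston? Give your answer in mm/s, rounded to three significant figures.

8700

ω = 2π·48.8 = 306.4 rad/s
For an in-line slider-crank, x = r cosθ + √(L² − r² sin²θ), so v = −rω sinθ·[1 + r cosθ/√(L² − r² sin²θ)].
With r = 0.0459 m, L = 0.1941 m, θ = 30.9°: √(L² − r² sin²θ) = 0.19266 m.
v = −0.0459·306.4·0.51354·[1 + 0.0459·0.85806/0.19266] = -8.6978 m/s.
|v| = 8.6978 m/s = 8697.8 mm/s.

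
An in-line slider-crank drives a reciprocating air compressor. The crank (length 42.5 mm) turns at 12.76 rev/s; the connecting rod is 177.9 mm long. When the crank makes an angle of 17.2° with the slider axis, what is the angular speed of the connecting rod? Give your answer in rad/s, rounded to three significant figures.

ω = 80.17 rad/s (converted from 12.76 rev/s).
The rod makes angle φ with the slider axis where L sinφ = r sinθ; differentiating, L cosφ·φ̇ = r ω cosθ.
L cosφ = √(L² − r² sin²θ) = 0.17746 m.
|ω_rod| = r ω |cosθ| / √(L² − r² sin²θ) = 0.0425·80.17·0.95528/0.17746 = 18.343 rad/s.

18.3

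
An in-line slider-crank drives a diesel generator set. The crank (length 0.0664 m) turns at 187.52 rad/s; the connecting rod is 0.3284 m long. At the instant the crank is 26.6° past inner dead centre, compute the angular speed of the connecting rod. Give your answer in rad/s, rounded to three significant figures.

34.0

ω = 187.5 rad/s
The rod makes angle φ with the slider axis where L sinφ = r sinθ; differentiating, L cosφ·φ̇ = r ω cosθ.
L cosφ = √(L² − r² sin²θ) = 0.32705 m.
|ω_rod| = r ω |cosθ| / √(L² − r² sin²θ) = 0.0664·187.5·0.89415/0.32705 = 34.042 rad/s.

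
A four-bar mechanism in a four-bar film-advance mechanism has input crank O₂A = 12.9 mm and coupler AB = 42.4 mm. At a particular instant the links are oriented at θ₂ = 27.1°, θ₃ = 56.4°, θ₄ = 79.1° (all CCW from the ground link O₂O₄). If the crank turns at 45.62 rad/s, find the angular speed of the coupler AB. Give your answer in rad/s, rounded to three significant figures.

28.3

ω₂ = 45.62 rad/s
Differentiating the loop-closure r₂e^{iθ₂}+r₃e^{iθ₃}=r₁+r₄e^{iθ₄} gives r₂ω₂e^{iθ₂}+r₃ω₃e^{iθ₃}=r₄ω₄e^{iθ₄}.
Eliminating the other unknown: ω₃ = r₂ω₂ sin(θ₄−θ₂) / [r₃ sin(θ₃−θ₄)].
Numerator sine = +0.78801; denominator sine = -0.38591.
Result = 0.0129·45.62·(+0.78801) / (0.0424·(-0.38591)) = -28.342 rad/s; magnitude 28.342 rad/s.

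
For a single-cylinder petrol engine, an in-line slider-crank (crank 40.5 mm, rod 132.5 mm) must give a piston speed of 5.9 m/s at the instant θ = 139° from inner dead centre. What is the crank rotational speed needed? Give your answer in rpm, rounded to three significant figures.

2770

For an in-line slider-crank, |v_piston| = rω|sinθ|·[1 + r cosθ/√(L² − r² sin²θ)].
With r = 0.0405 m, L = 0.1325 m, θ = 139°: the bracketed kinematic factor |dx/dθ| = 0.020314 m.
ω = v/|dx/dθ| = 5.9/0.020314 = 290.44 rad/s.
N = 60ω/(2π) = 2773.5 rpm.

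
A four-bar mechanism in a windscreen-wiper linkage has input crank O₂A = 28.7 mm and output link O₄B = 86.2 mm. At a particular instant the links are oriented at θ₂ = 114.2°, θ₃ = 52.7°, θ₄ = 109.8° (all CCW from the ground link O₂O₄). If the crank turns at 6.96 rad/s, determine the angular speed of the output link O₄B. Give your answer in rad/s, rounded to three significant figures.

2.43

ω₂ = 6.96 rad/s
Differentiating the loop-closure r₂e^{iθ₂}+r₃e^{iθ₃}=r₁+r₄e^{iθ₄} gives r₂ω₂e^{iθ₂}+r₃ω₃e^{iθ₃}=r₄ω₄e^{iθ₄}.
Eliminating the other unknown: ω₄ = r₂ω₂ sin(θ₂−θ₃) / [r₄ sin(θ₄−θ₃)].
Numerator sine = +0.87882; denominator sine = +0.83962.
Result = 0.0287·6.96·(+0.87882) / (0.0862·(+0.83962)) = +2.4255 rad/s; magnitude 2.4255 rad/s.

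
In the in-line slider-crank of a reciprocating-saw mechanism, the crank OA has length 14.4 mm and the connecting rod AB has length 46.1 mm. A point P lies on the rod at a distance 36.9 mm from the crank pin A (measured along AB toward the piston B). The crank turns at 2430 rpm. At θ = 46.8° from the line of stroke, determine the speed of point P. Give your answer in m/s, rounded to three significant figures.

3.18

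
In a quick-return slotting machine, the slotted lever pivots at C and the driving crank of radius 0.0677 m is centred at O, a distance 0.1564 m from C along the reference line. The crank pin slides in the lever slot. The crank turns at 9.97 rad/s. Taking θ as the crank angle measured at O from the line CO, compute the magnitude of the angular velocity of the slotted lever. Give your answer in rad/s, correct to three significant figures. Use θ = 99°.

1.13

ω = 9.97 rad/s
Crank pin A relative to C: A = (d + r cosθ, r sinθ); lever angle φ = atan2(r sinθ, d + r cosθ).
Differentiating tanφ: φ̇ = rω(d cosθ + r)/(d² + r² + 2dr cosθ).
d² + r² + 2dr cosθ = |CA|² = 0.0257315 m²;  d cosθ + r = +0.043234 m.
|ω_lever| = |0.0677·9.97·+0.043234| / 0.0257315 = 1.1341 rad/s.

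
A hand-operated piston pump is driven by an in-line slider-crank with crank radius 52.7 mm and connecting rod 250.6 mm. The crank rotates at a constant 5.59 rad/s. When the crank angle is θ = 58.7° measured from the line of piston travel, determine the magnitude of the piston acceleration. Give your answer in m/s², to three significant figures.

ω = 5.59 rad/s
x(θ) = r cosθ + √(L² − r² sin²θ); with ω constant, a = ω²·d²x/dθ².
d²x/dθ² = −r cosθ − r²(cos2θ)/√u − r⁴ sin²2θ/(4u^{3/2}),  u = L² − r² sin²θ = 0.0607727 m².
Substituting r = 0.0527 m, L = 0.2506 m, θ = 58.7°: d²x/dθ² = -0.022296 m.
a = ω²·d²x/dθ² = (5.59)²·(-0.022296) = -0.69669 m/s²;  |a| = 0.69669 m/s².

0.697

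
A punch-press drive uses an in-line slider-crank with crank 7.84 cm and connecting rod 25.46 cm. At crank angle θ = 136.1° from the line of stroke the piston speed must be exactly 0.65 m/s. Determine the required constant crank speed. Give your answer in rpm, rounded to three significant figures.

For an in-line slider-crank, |v_piston| = rω|sinθ|·[1 + r cosθ/√(L² − r² sin²θ)].
With r = 0.0784 m, L = 0.2546 m, θ = 136.1°: the bracketed kinematic factor |dx/dθ| = 0.042016 m.
ω = v/|dx/dθ| = 0.65/0.042016 = 15.47 rad/s.
N = 60ω/(2π) = 147.73 rpm.

148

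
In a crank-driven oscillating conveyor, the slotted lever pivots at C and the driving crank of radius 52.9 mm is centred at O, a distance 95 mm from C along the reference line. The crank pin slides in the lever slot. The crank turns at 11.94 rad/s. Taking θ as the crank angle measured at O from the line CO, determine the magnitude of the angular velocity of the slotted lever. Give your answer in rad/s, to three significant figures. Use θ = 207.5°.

ω = 11.94 rad/s
Crank pin A relative to C: A = (d + r cosθ, r sinθ); lever angle φ = atan2(r sinθ, d + r cosθ).
Differentiating tanφ: φ̇ = rω(d cosθ + r)/(d² + r² + 2dr cosθ).
d² + r² + 2dr cosθ = |CA|² = 0.00290806 m²;  d cosθ + r = -0.031366 m.
|ω_lever| = |0.0529·11.94·-0.031366| / 0.00290806 = 6.8126 rad/s.

6.81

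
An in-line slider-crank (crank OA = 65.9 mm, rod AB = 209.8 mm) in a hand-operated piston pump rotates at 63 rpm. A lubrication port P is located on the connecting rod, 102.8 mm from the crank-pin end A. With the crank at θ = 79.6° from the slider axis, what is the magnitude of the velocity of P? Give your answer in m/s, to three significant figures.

0.442

ω = 6.597 rad/s.  Crank-pin speed |V_A| = rω = 0.43477 m/s, perpendicular to OA.
Rod angle: sinφ = −(r/L) sinθ ⇒ φ = -17.996°; ω_rod = −rω cosθ/√(L²−r²sin²θ) = -0.39333 rad/s.
V_P = V_A + ω_rod × AP, with AP = 0.1028 m along the rod.
Components: V_Px = −rω sinθ − a·ω_rod·sinφ = -0.44011 m/s;  V_Py = rω cosθ + a·ω_rod·cosφ = +0.040027 m/s.
|V_P| = √(V_Px² + V_Py²) = 0.44193 m/s.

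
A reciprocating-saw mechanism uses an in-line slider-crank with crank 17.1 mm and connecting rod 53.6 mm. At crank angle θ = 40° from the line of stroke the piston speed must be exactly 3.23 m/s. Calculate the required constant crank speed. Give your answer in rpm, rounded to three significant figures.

2250

For an in-line slider-crank, |v_piston| = rω|sinθ|·[1 + r cosθ/√(L² − r² sin²θ)].
With r = 0.0171 m, L = 0.0536 m, θ = 40°: the bracketed kinematic factor |dx/dθ| = 0.013736 m.
ω = v/|dx/dθ| = 3.23/0.013736 = 235.14 rad/s.
N = 60ω/(2π) = 2245.5 rpm.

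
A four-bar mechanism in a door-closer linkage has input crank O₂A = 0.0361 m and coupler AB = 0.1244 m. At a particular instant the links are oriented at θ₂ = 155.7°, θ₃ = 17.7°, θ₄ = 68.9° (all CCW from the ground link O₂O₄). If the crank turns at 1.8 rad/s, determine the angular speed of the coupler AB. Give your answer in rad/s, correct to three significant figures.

0.669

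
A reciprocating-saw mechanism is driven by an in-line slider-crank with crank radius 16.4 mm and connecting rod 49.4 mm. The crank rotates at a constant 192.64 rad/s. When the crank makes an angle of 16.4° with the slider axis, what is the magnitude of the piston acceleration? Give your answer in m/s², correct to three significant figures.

756

ω = 192.6 rad/s
x(θ) = r cosθ + √(L² − r² sin²θ); with ω constant, a = ω²·d²x/dθ².
d²x/dθ² = −r cosθ − r²(cos2θ)/√u − r⁴ sin²2θ/(4u^{3/2}),  u = L² − r² sin²θ = 0.00241892 m².
Substituting r = 0.0164 m, L = 0.0494 m, θ = 16.4°: d²x/dθ² = -0.020374 m.
a = ω²·d²x/dθ² = (192.6)²·(-0.020374) = -756.09 m/s²;  |a| = 756.09 m/s².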